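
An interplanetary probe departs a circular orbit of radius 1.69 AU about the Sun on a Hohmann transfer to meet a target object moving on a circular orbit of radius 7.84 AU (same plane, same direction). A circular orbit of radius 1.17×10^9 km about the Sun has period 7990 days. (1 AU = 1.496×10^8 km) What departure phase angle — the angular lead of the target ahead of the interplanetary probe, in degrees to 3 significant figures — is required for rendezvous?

From Kepler's third law T² = 4π²r³/μ at r = 1.17×10^9 km, T = 7990 days = 7990 × 86400 s = 6.90336×10^8 s: μ = 4π²r³/T² = 1.32677×10^11 km³/s².
In km: r₁ = 1.69 × 1.496×10^8 = 2.52824×10^8 km; r₂ = 7.84 × 1.496×10^8 = 1.172864×10^9 km.
Semi-major axis of the transfer orbit: a_t = (2.52824×10^8 + 1.172864×10^9)/2 = 7.12844×10^8 km.
The half-period of the transfer ellipse is t = π√(a_t³/μ) = 1.6415×10^8 s.
The target's mean motion on its circular orbit is ω₂ = √(μ/r₂³) = 9.0683×10^-9 rad/s.
Angle swept by the target during transfer: ω₂·t = 1.4886 rad = 85.29°.
Arrival is 180° from departure on the ellipse, so φ = 180° − 85.29° = 94.7°.

φ = 94.7°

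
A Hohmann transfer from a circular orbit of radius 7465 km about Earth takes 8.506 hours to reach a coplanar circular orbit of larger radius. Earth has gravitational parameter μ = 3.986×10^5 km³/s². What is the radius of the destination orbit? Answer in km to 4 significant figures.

Transfer time t = 8.506 hours = 30621.6 s, and t = π√(a_t³/μ).
So a_t = (μ t²/π²)^(1/3) = (3.986×10^5 × (30621.6)² / π²)^(1/3) = 33581 km.
Since a_t = (r₁ + r₂)/2, r₂ = 2a_t − r₁ = 2×33581 − 7465 = 59697 km.

r₂ = 59700 km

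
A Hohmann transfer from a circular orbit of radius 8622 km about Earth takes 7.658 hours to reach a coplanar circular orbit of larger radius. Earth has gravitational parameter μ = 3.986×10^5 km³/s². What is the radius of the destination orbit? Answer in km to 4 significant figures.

r₂ = 54000 km

Transfer time t = 7.658 hours = 27568.8 s, and t = π√(a_t³/μ).
So a_t = (μ t²/π²)^(1/3) = (3.986×10^5 × (27568.8)² / π²)^(1/3) = 31311 km.
Since a_t = (r₁ + r₂)/2, r₂ = 2a_t − r₁ = 2×31311 − 8622 = 54000 km.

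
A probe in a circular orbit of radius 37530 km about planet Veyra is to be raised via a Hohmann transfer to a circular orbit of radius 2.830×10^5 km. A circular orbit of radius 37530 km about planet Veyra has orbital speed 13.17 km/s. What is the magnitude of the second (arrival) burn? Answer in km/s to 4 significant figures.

Δv₂ = 2.475 km/s

From the circular-orbit relation v² = μ/r at r = 37530 km: μ = v²r = (13.17)² × 37530 = 6.50954×10^6 km³/s².
The Hohmann ellipse has a_t = (r₁ + r₂)/2 = 1.60265×10^5 km.
On the circular orbit at r = 2.830×10^5 km, v_c = √(μ/r) = 4.796 km/s.
Transfer-orbit speed at the same r (vis-viva, a = a_t): v_t = √[μ(2/r − 1/a_t)] = 2.321 km/s.
Δv₂ = |v_t − v_c| = |2.321 − 4.796| = 2.475 km/s.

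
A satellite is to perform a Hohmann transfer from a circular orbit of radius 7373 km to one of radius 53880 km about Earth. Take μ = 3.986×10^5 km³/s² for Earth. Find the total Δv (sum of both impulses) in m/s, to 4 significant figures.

Transfer-ellipse semi-major axis a_t = (r₁ + r₂)/2 = (7373 + 53880)/2 = 30626.5 km.
At r₁ the circular-orbit speed is v₁ = √(μ/r₁) = 7.3527 km/s.
On the transfer ellipse at r₁, vis-viva gives v_p = √[μ(2/r₁ − 1/a_t)] = 9.7524 km/s.
First burn Δv₁ = |v_p − v₁| = 2.400 km/s.
Circular speed at r₂: v₂ = √(μ/r₂) = 2.720 km/s.
Transfer-orbit speed at r₂: v_a = √[μ(2/r₂ − 1/a_t)] = 1.335 km/s.
Second burn Δv₂ = |v₂ − v_a| = 1.385 km/s.
Δv = Δv₁ + Δv₂ = 2.400 + 1.385 = 3.785 km/s.

Δv = 3785 m/s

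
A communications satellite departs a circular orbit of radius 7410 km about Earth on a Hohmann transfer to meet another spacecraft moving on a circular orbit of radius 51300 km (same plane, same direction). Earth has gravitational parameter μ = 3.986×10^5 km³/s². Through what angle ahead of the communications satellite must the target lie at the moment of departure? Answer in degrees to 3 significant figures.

Transfer-ellipse semi-major axis a_t = (r₁ + r₂)/2 = (7410 + 51300)/2 = 29355 km.
Transfer time t = π√(a_t³/μ) = 25026.7 s.
The target's mean motion on its circular orbit is ω₂ = √(μ/r₂³) = 5.43366×10^-5 rad/s.
Angle swept by the target during transfer: ω₂·t = 1.35987 rad = 77.91°.
Arrival is 180° from departure on the ellipse, so φ = 180° − 77.91° = 102°.

φ = 102°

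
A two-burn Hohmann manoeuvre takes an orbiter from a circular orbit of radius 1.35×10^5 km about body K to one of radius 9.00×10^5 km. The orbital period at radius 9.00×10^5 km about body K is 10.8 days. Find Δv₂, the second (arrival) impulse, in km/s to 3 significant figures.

From Kepler's third law T² = 4π²r³/μ at r = 9.00×10^5 km, T = 10.8 days = 10.8 × 86400 s = 9.3312×10^5 s: μ = 4π²r³/T² = 3.30531×10^7 km³/s².
Semi-major axis of the transfer orbit: a_t = (1.350×10^5 + 9.000×10^5)/2 = 5.175×10^5 km.
Circular speed at r = 9.000×10^5 km: v_c = √(μ/r) = 6.060 km/s.
Vis-viva on the transfer ellipse at r = 9.000×10^5 km gives v_t = √[μ(2/r − 1/a_t)] = 3.095 km/s.
Δv₂ = |v_t − v_c| = |3.095 − 6.060| = 2.965 km/s.

Δv₂ = 2.96 km/s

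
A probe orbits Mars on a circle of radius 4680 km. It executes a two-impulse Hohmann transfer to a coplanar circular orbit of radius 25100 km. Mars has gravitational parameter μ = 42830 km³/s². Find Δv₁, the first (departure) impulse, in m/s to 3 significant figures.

Δv₁ = 903 m/s

Transfer-ellipse semi-major axis a_t = (r₁ + r₂)/2 = (4680 + 25100)/2 = 14890 km.
Circular speed at r = 4680 km: v_c = √(μ/r) = 3.0252 km/s.
Transfer-orbit speed at the same r (vis-viva, a = a_t): v_t = √[μ(2/r − 1/a_t)] = 3.9277 km/s.
Δv₁ = |v_t − v_c| = |3.9277 − 3.0252| = 0.9025 km/s.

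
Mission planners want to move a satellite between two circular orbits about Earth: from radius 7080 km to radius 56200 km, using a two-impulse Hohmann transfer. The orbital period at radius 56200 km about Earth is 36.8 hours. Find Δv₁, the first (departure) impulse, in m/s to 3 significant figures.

Δv₁ = 2500 m/s

From Kepler's third law T² = 4π²r³/μ at r = 56200 km, T = 36.8 hours = 36.8 × 3600 s = 1.3248×10^5 s: μ = 4π²r³/T² = 3.99271×10^5 km³/s².
Transfer-ellipse semi-major axis a_t = (r₁ + r₂)/2 = (7080 + 56200)/2 = 31640 km.
On the circular orbit at r = 7080 km, v_c = √(μ/r) = 7.50961 km/s.
Transfer-orbit speed at the same r (vis-viva, a = a_t): v_t = √[μ(2/r − 1/a_t)] = 10.0085 km/s.
Δv₁ = |v_t − v_c| = |10.0085 − 7.50961| = 2.499 km/s.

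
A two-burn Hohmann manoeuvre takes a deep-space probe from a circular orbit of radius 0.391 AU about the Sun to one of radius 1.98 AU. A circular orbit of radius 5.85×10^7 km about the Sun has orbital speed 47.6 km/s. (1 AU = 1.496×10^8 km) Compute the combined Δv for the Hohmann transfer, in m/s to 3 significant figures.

Δv = 22900 m/s

From the circular-orbit relation v² = μ/r at r = 5.85×10^7 km: μ = v²r = (47.6)² × 5.85×10^7 = 1.32547×10^11 km³/s².
In km: r₁ = 0.391 × 1.496×10^8 = 5.84936×10^7 km; r₂ = 1.98 × 1.496×10^8 = 2.96208×10^8 km.
Transfer-ellipse semi-major axis a_t = (r₁ + r₂)/2 = (5.84936×10^7 + 2.96208×10^8)/2 = 1.773508×10^8 km.
Circular speed at r₁: v₁ = √(μ/r₁) = √(1.32547×10^11/5.84936×10^7) = 47.6026 km/s.
On the transfer ellipse at r₁, vis-viva gives v_p = √[μ(2/r₁ − 1/a_t)] = 61.5195 km/s.
First burn Δv₁ = |v_p − v₁| = 13.917 km/s.
Circular speed at r₂: v₂ = √(μ/r₂) = 21.1537 km/s.
Transfer-orbit speed at r₂: v_a = √[μ(2/r₂ − 1/a_t)] = 12.1485 km/s.
Second burn Δv₂ = |v₂ − v_a| = 9.0052 km/s.
Δv = Δv₁ + Δv₂ = 13.917 + 9.0052 = 22.92 km/s.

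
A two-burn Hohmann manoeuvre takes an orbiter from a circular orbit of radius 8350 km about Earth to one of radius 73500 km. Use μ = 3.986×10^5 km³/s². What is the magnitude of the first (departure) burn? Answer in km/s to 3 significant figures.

Δv₁ = 2.35 km/s

Semi-major axis of the transfer orbit: a_t = (8350 + 73500)/2 = 40925 km.
Circular speed at r = 8350 km: v_c = √(μ/r) = 6.909 km/s.
Transfer-orbit speed at the same r (vis-viva, a = a_t): v_t = √[μ(2/r − 1/a_t)] = 9.259 km/s.
Δv₁ = |v_t − v_c| = |9.259 − 6.909| = 2.350 km/s.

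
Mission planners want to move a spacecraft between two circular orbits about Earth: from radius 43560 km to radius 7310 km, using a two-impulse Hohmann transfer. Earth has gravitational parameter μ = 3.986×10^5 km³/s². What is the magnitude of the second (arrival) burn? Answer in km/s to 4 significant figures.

Δv₂ = 2.279 km/s

Transfer-ellipse semi-major axis a_t = (r₁ + r₂)/2 = (43560 + 7310)/2 = 25435 km.
On the circular orbit at r = 7310 km, v_c = √(μ/r) = 7.3843 km/s.
Vis-viva on the transfer ellipse at r = 7310 km gives v_t = √[μ(2/r − 1/a_t)] = 9.6636 km/s.
Δv₂ = |v_t − v_c| = |9.6636 − 7.3843| = 2.279 km/s.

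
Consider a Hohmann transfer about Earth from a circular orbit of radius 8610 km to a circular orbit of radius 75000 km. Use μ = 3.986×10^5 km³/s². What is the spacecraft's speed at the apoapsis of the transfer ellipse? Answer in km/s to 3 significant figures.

v = 1.05 km/s

The Hohmann ellipse has a_t = (r₁ + r₂)/2 = 41805 km.
At apoapsis, r = 75000 km.
From the vis-viva equation, v = √[μ(2/r − 1/a_t)] = 1.046 km/s.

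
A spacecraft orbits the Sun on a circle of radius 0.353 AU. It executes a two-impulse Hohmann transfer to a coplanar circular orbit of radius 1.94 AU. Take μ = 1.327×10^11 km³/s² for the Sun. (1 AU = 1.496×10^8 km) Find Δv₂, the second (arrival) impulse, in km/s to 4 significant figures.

In km: r₁ = 0.353 × 1.496×10^8 = 5.28088×10^7 km; r₂ = 1.94 × 1.496×10^8 = 2.90224×10^8 km.
Semi-major axis of the transfer orbit: a_t = (5.28088×10^7 + 2.90224×10^8)/2 = 1.715164×10^8 km.
On the circular orbit at r = 2.90224×10^8 km, v_c = √(μ/r) = 21.383 km/s.
Vis-viva on the transfer ellipse at r = 2.90224×10^8 km gives v_t = √[μ(2/r − 1/a_t)] = 11.865 km/s.
Δv₂ = |v_t − v_c| = |11.865 − 21.383| = 9.518 km/s.

Δv₂ = 9.518 km/s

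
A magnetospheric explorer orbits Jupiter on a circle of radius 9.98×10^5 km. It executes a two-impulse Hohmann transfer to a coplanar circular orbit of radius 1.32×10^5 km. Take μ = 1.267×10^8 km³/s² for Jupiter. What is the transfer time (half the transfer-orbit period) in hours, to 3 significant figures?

t = 32.9 hours

Semi-major axis of the transfer orbit: a_t = (9.980×10^5 + 1.320×10^5)/2 = 5.650×10^5 km.
Transfer time t = π√(a_t³/μ) = π√((5.650×10^5)³ / 1.267×10^8) = 1.185×10^5 s.
Converting: 1.185×10^5 s ÷ 3600 s/hour = 32.9 hours.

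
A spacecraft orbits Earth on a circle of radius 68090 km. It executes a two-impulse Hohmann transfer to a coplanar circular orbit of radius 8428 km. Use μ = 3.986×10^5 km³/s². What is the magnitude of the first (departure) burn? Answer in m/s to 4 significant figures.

Transfer-ellipse semi-major axis a_t = (r₁ + r₂)/2 = (68090 + 8428)/2 = 38259 km.
Circular speed at r = 68090 km: v_c = √(μ/r) = 2.420 km/s.
Transfer-orbit speed at the same r (vis-viva, a = a_t): v_t = √[μ(2/r − 1/a_t)] = 1.136 km/s.
Δv₁ = |v_t − v_c| = |1.136 − 2.420| = 1.284 km/s.

Δv₁ = 1284 m/s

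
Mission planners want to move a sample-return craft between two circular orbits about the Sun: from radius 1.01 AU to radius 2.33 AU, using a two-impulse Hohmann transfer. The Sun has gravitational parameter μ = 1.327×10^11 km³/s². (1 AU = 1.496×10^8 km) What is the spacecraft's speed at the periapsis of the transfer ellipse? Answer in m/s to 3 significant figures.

v = 35000 m/s

In km: r₁ = 1.01 × 1.496×10^8 = 1.51096×10^8 km; r₂ = 2.33 × 1.496×10^8 = 3.48568×10^8 km.
Semi-major axis of the transfer orbit: a_t = (1.51096×10^8 + 3.48568×10^8)/2 = 2.49832×10^8 km.
At periapsis, r = 1.51096×10^8 km.
Applying v² = μ(2/r − 1/a_t): v = 35.00 km/s.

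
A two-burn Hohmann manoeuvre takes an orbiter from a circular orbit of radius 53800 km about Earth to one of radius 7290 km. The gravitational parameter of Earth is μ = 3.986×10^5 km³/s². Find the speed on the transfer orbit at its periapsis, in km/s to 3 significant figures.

v = 9.81 km/s

Transfer-ellipse semi-major axis a_t = (r₁ + r₂)/2 = (53800 + 7290)/2 = 30545 km.
At periapsis, r = 7290 km.
Vis-viva: v = √[μ(2/r − 1/a_t)] = √[3.986×10^5 × (2/7290 − 1/30545)] = 9.814 km/s.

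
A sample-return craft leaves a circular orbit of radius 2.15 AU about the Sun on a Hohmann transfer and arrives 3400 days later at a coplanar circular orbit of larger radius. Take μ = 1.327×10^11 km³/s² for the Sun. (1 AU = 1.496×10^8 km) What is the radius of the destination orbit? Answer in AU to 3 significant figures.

r₂ = 11.9 AU

In km: r₁ = 2.15 × 1.496×10^8 = 3.2164×10^8 km.
Transfer time t = 3400 days = 2.9376×10^8 s, and t = π√(a_t³/μ).
So a_t = (μ t²/π²)^(1/3) = (1.327×10^11 × (2.9376×10^8)² / π²)^(1/3) = 1.0508×10^9 km.
Since a_t = (r₁ + r₂)/2, r₂ = 2a_t − r₁ = 2×1.0508×10^9 − 3.2164×10^8 = 1.77996×10^9 km.
In AU: r₂ = 1.77996×10^9 / 1.496×10^8 = 11.9 AU.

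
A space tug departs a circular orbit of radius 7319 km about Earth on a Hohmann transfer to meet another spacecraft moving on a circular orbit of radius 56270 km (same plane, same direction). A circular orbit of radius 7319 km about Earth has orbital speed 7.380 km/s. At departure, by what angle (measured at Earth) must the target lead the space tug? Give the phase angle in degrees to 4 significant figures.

From the circular-orbit relation v² = μ/r at r = 7319 km: μ = v²r = (7.380)² × 7319 = 3.98625×10^5 km³/s².
The Hohmann ellipse has a_t = (r₁ + r₂)/2 = 31794.5 km.
The half-period of the transfer ellipse is t = π√(a_t³/μ) = 28210 s.
The target's mean motion on its circular orbit is ω₂ = √(μ/r₂³) = 4.730×10^-5 rad/s.
Angle swept by the target during transfer: ω₂·t = 1.33433 rad = 76.451°.
The space tug traverses 180° on the transfer ellipse, so the target must lead by 180° − 76.451° = 103.5°.

φ = 103.5°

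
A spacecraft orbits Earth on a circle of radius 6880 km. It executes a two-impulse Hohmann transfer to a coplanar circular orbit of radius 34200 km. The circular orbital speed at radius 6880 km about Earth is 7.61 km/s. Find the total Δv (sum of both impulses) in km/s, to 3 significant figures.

From the circular-orbit relation v² = μ/r at r = 6880 km: μ = v²r = (7.61)² × 6880 = 3.98435×10^5 km³/s².
Semi-major axis of the transfer orbit: a_t = (6880 + 34200)/2 = 20540 km.
At r₁ the circular-orbit speed is v₁ = √(μ/r₁) = 7.61000 km/s.
Transfer-orbit speed at r₁ (vis-viva equation): v_p = √[μ(2/r₁ − 1/a_t)] = 9.81968 km/s.
First burn Δv₁ = |v_p − v₁| = 2.20968 km/s.
At r₂, v₂ = √(μ/r₂) = 3.41323 km/s.
Transfer-orbit speed at r₂: v_a = √[μ(2/r₂ − 1/a_t)] = 1.97542 km/s.
Second burn Δv₂ = |v₂ − v_a| = 1.43781 km/s.
Δv = Δv₁ + Δv₂ = 2.20968 + 1.43781 = 3.647 km/s.

Δv = 3.65 km/s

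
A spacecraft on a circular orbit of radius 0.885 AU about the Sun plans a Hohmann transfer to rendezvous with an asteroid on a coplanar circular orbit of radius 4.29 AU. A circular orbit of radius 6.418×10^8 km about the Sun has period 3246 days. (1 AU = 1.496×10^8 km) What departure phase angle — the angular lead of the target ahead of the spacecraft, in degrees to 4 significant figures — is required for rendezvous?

From Kepler's third law T² = 4π²r³/μ at r = 6.418×10^8 km, T = 3246 days = 3246 × 86400 s = 2.804544×10^8 s: μ = 4π²r³/T² = 1.32689×10^11 km³/s².
In km: r₁ = 0.885 × 1.496×10^8 = 1.32396×10^8 km; r₂ = 4.29 × 1.496×10^8 = 6.41784×10^8 km.
Semi-major axis of the transfer orbit: a_t = (1.32396×10^8 + 6.41784×10^8)/2 = 3.8709×10^8 km.
The half-period of the transfer ellipse is t = π√(a_t³/μ) = 6.5683×10^7 s.
The target's mean motion on its circular orbit is ω₂ = √(μ/r₂³) = 2.2404×10^-8 rad/s.
Angle swept by the target during transfer: ω₂·t = 1.4716 rad = 84.32°.
The spacecraft traverses 180° on the transfer ellipse, so the target must lead by 180° − 84.32° = 95.68°.

φ = 95.68°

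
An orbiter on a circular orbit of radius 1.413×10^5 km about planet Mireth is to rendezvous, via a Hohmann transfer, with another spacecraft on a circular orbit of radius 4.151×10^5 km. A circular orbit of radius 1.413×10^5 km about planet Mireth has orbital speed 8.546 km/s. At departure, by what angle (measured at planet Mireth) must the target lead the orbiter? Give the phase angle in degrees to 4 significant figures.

From the circular-orbit relation v² = μ/r at r = 1.413×10^5 km: μ = v²r = (8.546)² × 1.413×10^5 = 1.03197×10^7 km³/s².
Transfer-ellipse semi-major axis a_t = (r₁ + r₂)/2 = (1.413×10^5 + 4.151×10^5)/2 = 2.782×10^5 km.
Transfer time t = π√(a_t³/μ) = 1.4350×10^5 s.
The target's mean motion on its circular orbit is ω₂ = √(μ/r₂³) = 1.2012×10^-5 rad/s.
Angle swept by the target during transfer: ω₂·t = 1.7237 rad = 98.76°.
The orbiter traverses 180° on the transfer ellipse, so the target must lead by 180° − 98.76° = 81.24°.

φ = 81.24°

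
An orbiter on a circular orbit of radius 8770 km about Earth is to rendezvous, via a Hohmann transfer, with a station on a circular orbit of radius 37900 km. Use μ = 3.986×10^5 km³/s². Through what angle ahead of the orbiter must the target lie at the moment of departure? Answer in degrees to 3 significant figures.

φ = 93.0°

Transfer-ellipse semi-major axis a_t = (r₁ + r₂)/2 = (8770 + 37900)/2 = 23335 km.
Transfer time t = π√(a_t³/μ) = 17738 s.
The target's mean motion on its circular orbit is ω₂ = √(μ/r₂³) = 8.5568×10^-5 rad/s.
Angle swept by the target during transfer: ω₂·t = 1.5178 rad = 86.96°.
The orbiter traverses 180° on the transfer ellipse, so the target must lead by 180° − 86.96° = 93.0°.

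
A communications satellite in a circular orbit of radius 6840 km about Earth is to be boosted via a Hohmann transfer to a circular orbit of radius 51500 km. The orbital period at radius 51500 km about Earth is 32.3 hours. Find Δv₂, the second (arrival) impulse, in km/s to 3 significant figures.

From Kepler's third law T² = 4π²r³/μ at r = 51500 km, T = 32.3 hours = 32.3 × 3600 s = 1.1628×10^5 s: μ = 4π²r³/T² = 3.98815×10^5 km³/s².
Transfer-ellipse semi-major axis a_t = (r₁ + r₂)/2 = (6840 + 51500)/2 = 29170 km.
On the circular orbit at r = 51500 km, v_c = √(μ/r) = 2.783 km/s.
Transfer-orbit speed at the same r (vis-viva, a = a_t): v_t = √[μ(2/r − 1/a_t)] = 1.348 km/s.
Δv₂ = |v_t − v_c| = |1.348 − 2.783| = 1.435 km/s.

Δv₂ = 1.44 km/s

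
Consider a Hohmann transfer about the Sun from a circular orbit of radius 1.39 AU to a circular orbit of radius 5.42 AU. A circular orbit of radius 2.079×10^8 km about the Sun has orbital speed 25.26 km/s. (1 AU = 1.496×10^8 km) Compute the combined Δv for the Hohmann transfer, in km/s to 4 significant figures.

Δv = 11.23 km/s

From the circular-orbit relation v² = μ/r at r = 2.079×10^8 km: μ = v²r = (25.26)² × 2.079×10^8 = 1.32654×10^11 km³/s².
In km: r₁ = 1.39 × 1.496×10^8 = 2.07944×10^8 km; r₂ = 5.42 × 1.496×10^8 = 8.10832×10^8 km.
Transfer-ellipse semi-major axis a_t = (r₁ + r₂)/2 = (2.07944×10^8 + 8.10832×10^8)/2 = 5.09388×10^8 km.
Circular speed at r₁: v₁ = √(μ/r₁) = √(1.32654×10^11/2.07944×10^8) = 25.257 km/s.
Transfer-orbit speed at r₁ (vis-viva equation): v_p = √[μ(2/r₁ − 1/a_t)] = 31.866 km/s.
First burn Δv₁ = |v_p − v₁| = 6.609 km/s.
Circular speed at r₂: v₂ = √(μ/r₂) = 12.79 km/s.
Transfer-orbit speed at r₂: v_a = √[μ(2/r₂ − 1/a_t)] = 8.172 km/s.
Second burn Δv₂ = |v₂ − v_a| = 4.618 km/s.
Total Δv = Δv₁ + Δv₂ = 11.23 km/s.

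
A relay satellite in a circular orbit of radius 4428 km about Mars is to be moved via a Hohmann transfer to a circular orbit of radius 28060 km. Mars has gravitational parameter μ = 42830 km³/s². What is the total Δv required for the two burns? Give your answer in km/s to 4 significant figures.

Transfer-ellipse semi-major axis a_t = (r₁ + r₂)/2 = (4428 + 28060)/2 = 16244 km.
Circular speed at r₁: v₁ = √(μ/r₁) = √(42830/4428) = 3.1101 km/s.
Transfer-orbit speed at r₁ (vis-viva): v_p = √[μ(2/r₁ − 1/a_t)] = 4.0876 km/s.
First burn Δv₁ = |v_p − v₁| = 0.9775 km/s.
Circular speed at r₂: v₂ = √(μ/r₂) = 1.23546 km/s.
Transfer-orbit speed at r₂: v_a = √[μ(2/r₂ − 1/a_t)] = 0.645041 km/s.
Second burn Δv₂ = |v₂ − v_a| = 0.5904 km/s.
Δv = Δv₁ + Δv₂ = 0.9775 + 0.5904 = 1.568 km/s.

Δv = 1.568 km/s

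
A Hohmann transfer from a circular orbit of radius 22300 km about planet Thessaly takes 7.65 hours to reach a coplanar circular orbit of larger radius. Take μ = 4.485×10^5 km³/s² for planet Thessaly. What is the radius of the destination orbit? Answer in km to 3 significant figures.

Transfer time t = 7.65 hours = 27540 s, and t = π√(a_t³/μ).
So a_t = (μ t²/π²)^(1/3) = (4.485×10^5 × (27540)² / π²)^(1/3) = 32543 km.
Since a_t = (r₁ + r₂)/2, r₂ = 2a_t − r₁ = 2×32543 − 22300 = 42786 km.

r₂ = 42800 km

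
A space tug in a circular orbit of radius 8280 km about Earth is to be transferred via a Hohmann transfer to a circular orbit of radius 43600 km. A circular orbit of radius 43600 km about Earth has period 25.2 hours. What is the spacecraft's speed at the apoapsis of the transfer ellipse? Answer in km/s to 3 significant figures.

v = 1.71 km/s

From Kepler's third law T² = 4π²r³/μ at r = 43600 km, T = 25.2 hours = 25.2 × 3600 s = 90720 s: μ = 4π²r³/T² = 3.97570×10^5 km³/s².
The Hohmann ellipse has a_t = (r₁ + r₂)/2 = 25940 km.
The apoapsis of the transfer ellipse is at r = 43600 km.
Applying v² = μ(2/r − 1/a_t): v = 1.706 km/s.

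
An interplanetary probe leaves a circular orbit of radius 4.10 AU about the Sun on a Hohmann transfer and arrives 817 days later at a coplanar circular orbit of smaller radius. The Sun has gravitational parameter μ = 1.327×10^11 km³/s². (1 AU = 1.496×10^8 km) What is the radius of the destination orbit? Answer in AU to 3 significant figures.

r₂ = 1.33 AU

In km: r₁ = 4.10 × 1.496×10^8 = 6.1336×10^8 km.
Transfer time t = 817 days = 7.05888×10^7 s, and t = π√(a_t³/μ).
So a_t = (μ t²/π²)^(1/3) = (1.327×10^11 × (7.05888×10^7)² / π²)^(1/3) = 4.0614×10^8 km.
Since a_t = (r₁ + r₂)/2, r₂ = 2a_t − r₁ = 2×4.0614×10^8 − 6.1336×10^8 = 1.9892×10^8 km.
In AU: r₂ = 1.9892×10^8 / 1.496×10^8 = 1.33 AU.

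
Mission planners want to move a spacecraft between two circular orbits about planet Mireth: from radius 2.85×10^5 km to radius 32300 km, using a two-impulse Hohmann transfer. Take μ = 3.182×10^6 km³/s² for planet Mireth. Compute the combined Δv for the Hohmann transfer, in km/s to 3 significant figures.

Δv = 5.21 km/s

Transfer-ellipse semi-major axis a_t = (r₁ + r₂)/2 = (2.850×10^5 + 32300)/2 = 1.5865×10^5 km.
At r₁ the circular-orbit speed is v₁ = √(μ/r₁) = 3.3414 km/s.
On the transfer ellipse at r₁, vis-viva gives v_a = √[μ(2/r₁ − 1/a_t)] = 1.5077 km/s.
First burn Δv₁ = |v_a − v₁| = 1.8337 km/s.
At r₂, v₂ = √(μ/r₂) = 9.9254 km/s.
Transfer-orbit speed at r₂: v_p = √[μ(2/r₂ − 1/a_t)] = 13.303 km/s.
Second burn Δv₂ = |v₂ − v_p| = 3.3776 km/s.
Total Δv = Δv₁ + Δv₂ = 5.211 km/s.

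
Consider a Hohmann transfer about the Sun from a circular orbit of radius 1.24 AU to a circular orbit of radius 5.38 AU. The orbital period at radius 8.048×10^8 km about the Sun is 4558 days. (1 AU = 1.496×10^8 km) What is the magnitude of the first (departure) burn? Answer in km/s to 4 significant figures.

Δv₁ = 7.352 km/s

From Kepler's third law T² = 4π²r³/μ at r = 8.048×10^8 km, T = 4558 days = 4558 × 86400 s = 3.938112×10^8 s: μ = 4π²r³/T² = 1.32693×10^11 km³/s².
In km: r₁ = 1.24 × 1.496×10^8 = 1.85504×10^8 km; r₂ = 5.38 × 1.496×10^8 = 8.04848×10^8 km.
Transfer-ellipse semi-major axis a_t = (r₁ + r₂)/2 = (1.85504×10^8 + 8.04848×10^8)/2 = 4.95176×10^8 km.
Circular speed at r = 1.85504×10^8 km: v_c = √(μ/r) = 26.7453 km/s.
Vis-viva on the transfer ellipse at r = 1.85504×10^8 km gives v_t = √[μ(2/r − 1/a_t)] = 34.0976 km/s.
Δv₁ = |v_t − v_c| = |34.0976 − 26.7453| = 7.352 km/s.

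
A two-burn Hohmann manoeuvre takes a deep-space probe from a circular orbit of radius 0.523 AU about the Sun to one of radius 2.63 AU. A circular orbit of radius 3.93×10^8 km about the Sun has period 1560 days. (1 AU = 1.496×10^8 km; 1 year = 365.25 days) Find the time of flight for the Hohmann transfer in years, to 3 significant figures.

From Kepler's third law T² = 4π²r³/μ at r = 3.93×10^8 km, T = 1560 days = 1560 × 86400 s = 1.34784×10^8 s: μ = 4π²r³/T² = 1.31905×10^11 km³/s².
In km: r₁ = 0.523 × 1.496×10^8 = 7.82408×10^7 km; r₂ = 2.63 × 1.496×10^8 = 3.93448×10^8 km.
Semi-major axis of the transfer orbit: a_t = (7.82408×10^7 + 3.93448×10^8)/2 = 2.358444×10^8 km.
Transfer time t = π√(a_t³/μ) = π√((2.358444×10^8)³ / 1.31905×10^11) = 3.133×10^7 s.
Converting: 3.133×10^7 s ÷ 3.15576×10^7 s/year (365.25 × 86400) = 0.993 years.

t = 0.993 years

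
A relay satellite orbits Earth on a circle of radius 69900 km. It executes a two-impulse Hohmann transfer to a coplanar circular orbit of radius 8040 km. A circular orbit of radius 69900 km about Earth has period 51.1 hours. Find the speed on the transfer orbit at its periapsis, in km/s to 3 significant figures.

v = 9.43 km/s

From Kepler's third law T² = 4π²r³/μ at r = 69900 km, T = 51.1 hours = 51.1 × 3600 s = 1.8396×10^5 s: μ = 4π²r³/T² = 3.98423×10^5 km³/s².
The Hohmann ellipse has a_t = (r₁ + r₂)/2 = 38970 km.
The periapsis of the transfer ellipse is at r = 8040 km.
Vis-viva: v = √[μ(2/r − 1/a_t)] = √[3.98423×10^5 × (2/8040 − 1/38970)] = 9.428 km/s.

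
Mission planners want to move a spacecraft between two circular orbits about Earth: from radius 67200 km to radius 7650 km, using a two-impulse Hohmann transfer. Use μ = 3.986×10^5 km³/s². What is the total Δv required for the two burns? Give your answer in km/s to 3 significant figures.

Δv = 3.79 km/s

Transfer-ellipse semi-major axis a_t = (r₁ + r₂)/2 = (67200 + 7650)/2 = 37425 km.
At r₁ the circular-orbit speed is v₁ = √(μ/r₁) = 2.4355 km/s.
On the transfer ellipse at r₁, vis-viva equation gives v_a = √[μ(2/r₁ − 1/a_t)] = 1.1011 km/s.
First burn Δv₁ = |v_a − v₁| = 1.3344 km/s.
At r₂, v₂ = √(μ/r₂) = 7.21835 km/s.
Transfer-orbit speed at r₂: v_p = √[μ(2/r₂ − 1/a_t)] = 9.67257 km/s.
Second burn Δv₂ = |v₂ − v_p| = 2.4542 km/s.
Total Δv = Δv₁ + Δv₂ = 3.789 km/s.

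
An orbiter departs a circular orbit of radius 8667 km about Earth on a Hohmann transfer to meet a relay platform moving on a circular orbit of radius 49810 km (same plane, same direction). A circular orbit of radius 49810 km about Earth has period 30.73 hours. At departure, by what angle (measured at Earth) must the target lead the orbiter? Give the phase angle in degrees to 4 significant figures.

From Kepler's third law T² = 4π²r³/μ at r = 49810 km, T = 30.73 hours = 30.73 × 3600 s = 1.10628×10^5 s: μ = 4π²r³/T² = 3.98638×10^5 km³/s².
Transfer-ellipse semi-major axis a_t = (r₁ + r₂)/2 = (8667 + 49810)/2 = 29238.5 km.
Transfer time t = π√(a_t³/μ) = 24877 s.
Target angular speed ω₂ = √(μ/r₂³) = 5.6796×10^-5 rad/s.
Angle swept by the target during transfer: ω₂·t = 1.4129 rad = 80.95°.
The orbiter traverses 180° on the transfer ellipse, so the target must lead by 180° − 80.95° = 99.05°.

φ = 99.05°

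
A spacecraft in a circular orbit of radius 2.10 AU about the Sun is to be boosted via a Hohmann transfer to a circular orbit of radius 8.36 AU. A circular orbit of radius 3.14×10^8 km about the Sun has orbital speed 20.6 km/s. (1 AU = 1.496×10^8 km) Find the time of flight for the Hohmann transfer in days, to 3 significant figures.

From the circular-orbit relation v² = μ/r at r = 3.14×10^8 km: μ = v²r = (20.6)² × 3.14×10^8 = 1.33249×10^11 km³/s².
In km: r₁ = 2.10 × 1.496×10^8 = 3.1416×10^8 km; r₂ = 8.36 × 1.496×10^8 = 1.250656×10^9 km.
Semi-major axis of the transfer orbit: a_t = (3.1416×10^8 + 1.250656×10^9)/2 = 7.82408×10^8 km.
Half the transfer-orbit period gives t = π√(a_t³/μ) = 1.884×10^8 s.
Converting: 1.884×10^8 s ÷ 86400 s/day = 2180 days.

t = 2180 days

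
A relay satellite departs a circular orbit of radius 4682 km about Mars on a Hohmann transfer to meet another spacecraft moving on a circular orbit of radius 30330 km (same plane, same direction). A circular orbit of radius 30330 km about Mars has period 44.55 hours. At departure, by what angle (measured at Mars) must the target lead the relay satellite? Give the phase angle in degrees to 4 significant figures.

φ = 101.1°

From Kepler's third law T² = 4π²r³/μ at r = 30330 km, T = 44.55 hours = 44.55 × 3600 s = 1.6038×10^5 s: μ = 4π²r³/T² = 42822.9 km³/s².
Transfer-ellipse semi-major axis a_t = (r₁ + r₂)/2 = (4682 + 30330)/2 = 17506 km.
Transfer time t = π√(a_t³/μ) = 35160 s.
Target angular speed ω₂ = √(μ/r₂³) = 3.918×10^-5 rad/s.
Angle swept by the target during transfer: ω₂·t = 1.3776 rad = 78.93°.
The relay satellite traverses 180° on the transfer ellipse, so the target must lead by 180° − 78.93° = 101.1°.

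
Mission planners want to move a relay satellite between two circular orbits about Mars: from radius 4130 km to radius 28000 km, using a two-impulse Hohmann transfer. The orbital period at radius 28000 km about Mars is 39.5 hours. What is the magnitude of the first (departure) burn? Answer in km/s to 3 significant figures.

Δv₁ = 1.03 km/s

From Kepler's third law T² = 4π²r³/μ at r = 28000 km, T = 39.5 hours = 39.5 × 3600 s = 1.422×10^5 s: μ = 4π²r³/T² = 42858.3 km³/s².
Semi-major axis of the transfer orbit: a_t = (4130 + 28000)/2 = 16065 km.
On the circular orbit at r = 4130 km, v_c = √(μ/r) = 3.22138 km/s.
Vis-viva on the transfer ellipse at r = 4130 km gives v_t = √[μ(2/r − 1/a_t)] = 4.25286 km/s.
Δv₁ = |v_t − v_c| = |4.25286 − 3.22138| = 1.031 km/s.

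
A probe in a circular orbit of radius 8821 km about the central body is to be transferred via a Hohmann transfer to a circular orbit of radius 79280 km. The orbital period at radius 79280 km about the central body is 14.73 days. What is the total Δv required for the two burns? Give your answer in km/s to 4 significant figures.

Δv = 0.6170 km/s

From Kepler's third law T² = 4π²r³/μ at r = 79280 km, T = 14.73 days = 14.73 × 86400 s = 1.272672×10^6 s: μ = 4π²r³/T² = 12145.6 km³/s².
Semi-major axis of the transfer orbit: a_t = (8821 + 79280)/2 = 44050.5 km.
At r₁ the circular-orbit speed is v₁ = √(μ/r₁) = 1.17341 km/s.
On the transfer ellipse at r₁, vis-viva equation gives v_p = √[μ(2/r₁ − 1/a_t)] = 1.57419 km/s.
First burn Δv₁ = |v_p − v₁| = 0.40078 km/s.
Circular speed at r₂: v₂ = √(μ/r₂) = 0.39141 km/s.
Transfer-orbit speed at r₂: v_a = √[μ(2/r₂ − 1/a_t)] = 0.17515 km/s.
Second burn Δv₂ = |v₂ − v_a| = 0.21626 km/s.
Total Δv = Δv₁ + Δv₂ = 0.6170 km/s.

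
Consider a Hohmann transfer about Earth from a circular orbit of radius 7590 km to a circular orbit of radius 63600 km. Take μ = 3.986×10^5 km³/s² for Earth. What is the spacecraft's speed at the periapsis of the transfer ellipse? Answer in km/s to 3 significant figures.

Semi-major axis of the transfer orbit: a_t = (7590 + 63600)/2 = 35595 km.
At periapsis, r = 7590 km.
Applying v² = μ(2/r − 1/a_t): v = 9.687 km/s.

v = 9.69 km/s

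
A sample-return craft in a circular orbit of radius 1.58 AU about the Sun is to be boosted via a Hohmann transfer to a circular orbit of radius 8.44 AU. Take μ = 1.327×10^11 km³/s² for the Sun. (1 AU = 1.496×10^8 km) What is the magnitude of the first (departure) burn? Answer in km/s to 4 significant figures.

Δv₁ = 7.059 km/s

In km: r₁ = 1.58 × 1.496×10^8 = 2.36368×10^8 km; r₂ = 8.44 × 1.496×10^8 = 1.262624×10^9 km.
Semi-major axis of the transfer orbit: a_t = (2.36368×10^8 + 1.262624×10^9)/2 = 7.49496×10^8 km.
On the circular orbit at r = 2.36368×10^8 km, v_c = √(μ/r) = 23.694 km/s.
Vis-viva on the transfer ellipse at r = 2.36368×10^8 km gives v_t = √[μ(2/r − 1/a_t)] = 30.753 km/s.
Δv₁ = |v_t − v_c| = |30.753 − 23.694| = 7.059 km/s.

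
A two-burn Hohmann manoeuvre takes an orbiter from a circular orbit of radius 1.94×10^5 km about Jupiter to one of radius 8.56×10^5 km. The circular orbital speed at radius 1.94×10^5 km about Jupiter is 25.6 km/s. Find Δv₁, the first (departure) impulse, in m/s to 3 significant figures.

Δv₁ = 7090 m/s

From the circular-orbit relation v² = μ/r at r = 1.94×10^5 km: μ = v²r = (25.6)² × 1.94×10^5 = 1.27140×10^8 km³/s².
Transfer-ellipse semi-major axis a_t = (r₁ + r₂)/2 = (1.940×10^5 + 8.560×10^5)/2 = 5.250×10^5 km.
On the circular orbit at r = 1.940×10^5 km, v_c = √(μ/r) = 25.600 km/s.
Transfer-orbit speed at the same r (vis-viva, a = a_t): v_t = √[μ(2/r − 1/a_t)] = 32.689 km/s.
Δv₁ = |v_t − v_c| = |32.689 − 25.600| = 7.089 km/s.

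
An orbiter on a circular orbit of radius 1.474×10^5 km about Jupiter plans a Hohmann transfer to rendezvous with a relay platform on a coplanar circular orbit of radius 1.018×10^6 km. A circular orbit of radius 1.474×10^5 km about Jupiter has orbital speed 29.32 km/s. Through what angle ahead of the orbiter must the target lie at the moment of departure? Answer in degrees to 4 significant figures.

φ = 102.0°

From the circular-orbit relation v² = μ/r at r = 1.474×10^5 km: μ = v²r = (29.32)² × 1.474×10^5 = 1.26714×10^8 km³/s².
The Hohmann ellipse has a_t = (r₁ + r₂)/2 = 5.827×10^5 km.
The half-period of the transfer ellipse is t = π√(a_t³/μ) = 1.2413799×10^5 s.
The target's mean motion on its circular orbit is ω₂ = √(μ/r₂³) = 1.0959508×10^-5 rad/s.
Angle swept by the target during transfer: ω₂·t = 1.360491 rad = 77.9504°.
The orbiter traverses 180° on the transfer ellipse, so the target must lead by 180° − 77.9504° = 102.0°.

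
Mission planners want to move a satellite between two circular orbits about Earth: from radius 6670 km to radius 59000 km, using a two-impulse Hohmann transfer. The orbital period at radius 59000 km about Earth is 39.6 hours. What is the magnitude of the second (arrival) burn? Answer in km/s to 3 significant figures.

From Kepler's third law T² = 4π²r³/μ at r = 59000 km, T = 39.6 hours = 39.6 × 3600 s = 1.4256×10^5 s: μ = 4π²r³/T² = 3.98952×10^5 km³/s².
The Hohmann ellipse has a_t = (r₁ + r₂)/2 = 32835 km.
Circular speed at r = 59000 km: v_c = √(μ/r) = 2.600 km/s.
Transfer-orbit speed at the same r (vis-viva, a = a_t): v_t = √[μ(2/r − 1/a_t)] = 1.172 km/s.
Δv₂ = |v_t − v_c| = |1.172 − 2.600| = 1.428 km/s.

Δv₂ = 1.43 km/s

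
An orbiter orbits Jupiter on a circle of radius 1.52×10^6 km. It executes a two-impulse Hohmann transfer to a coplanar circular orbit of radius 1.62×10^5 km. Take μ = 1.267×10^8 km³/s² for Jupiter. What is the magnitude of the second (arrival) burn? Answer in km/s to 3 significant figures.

Semi-major axis of the transfer orbit: a_t = (1.520×10^6 + 1.620×10^5)/2 = 8.410×10^5 km.
On the circular orbit at r = 1.620×10^5 km, v_c = √(μ/r) = 27.966 km/s.
Transfer-orbit speed at the same r (vis-viva, a = a_t): v_t = √[μ(2/r − 1/a_t)] = 37.597 km/s.
Δv₂ = |v_t − v_c| = |37.597 − 27.966| = 9.631 km/s.

Δv₂ = 9.63 km/s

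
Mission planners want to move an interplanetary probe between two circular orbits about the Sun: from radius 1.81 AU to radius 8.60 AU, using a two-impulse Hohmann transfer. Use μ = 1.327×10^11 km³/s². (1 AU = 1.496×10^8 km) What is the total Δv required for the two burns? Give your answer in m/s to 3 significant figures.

In km: r₁ = 1.81 × 1.496×10^8 = 2.70776×10^8 km; r₂ = 8.60 × 1.496×10^8 = 1.28656×10^9 km.
Semi-major axis of the transfer orbit: a_t = (2.70776×10^8 + 1.28656×10^9)/2 = 7.78668×10^8 km.
Circular speed at r₁: v₁ = √(μ/r₁) = √(1.327×10^11/2.70776×10^8) = 22.1376 km/s.
Transfer-orbit speed at r₁ (v² = μ(2/r − 1/a)): v_p = √[μ(2/r₁ − 1/a_t)] = 28.4557 km/s.
First burn Δv₁ = |v_p − v₁| = 6.3181 km/s.
At r₂, v₂ = √(μ/r₂) = 10.1559 km/s.
Transfer-orbit speed at r₂: v_a = √[μ(2/r₂ − 1/a_t)] = 5.98893 km/s.
Second burn Δv₂ = |v₂ − v_a| = 4.1670 km/s.
Δv = Δv₁ + Δv₂ = 6.3181 + 4.1670 = 10.49 km/s.

Δv = 10500 m/s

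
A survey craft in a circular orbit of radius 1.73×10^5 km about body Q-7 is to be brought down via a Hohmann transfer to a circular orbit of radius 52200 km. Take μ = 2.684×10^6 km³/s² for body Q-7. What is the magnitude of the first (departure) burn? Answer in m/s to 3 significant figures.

Semi-major axis of the transfer orbit: a_t = (1.730×10^5 + 52200)/2 = 1.126×10^5 km.
On the circular orbit at r = 1.730×10^5 km, v_c = √(μ/r) = 3.939 km/s.
Vis-viva on the transfer ellipse at r = 1.730×10^5 km gives v_t = √[μ(2/r − 1/a_t)] = 2.682 km/s.
Δv₁ = |v_t − v_c| = |2.682 − 3.939| = 1.257 km/s.

Δv₁ = 1260 m/s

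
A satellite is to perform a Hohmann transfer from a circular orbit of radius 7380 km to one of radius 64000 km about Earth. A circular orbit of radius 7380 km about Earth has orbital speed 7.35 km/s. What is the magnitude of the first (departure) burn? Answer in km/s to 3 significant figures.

From the circular-orbit relation v² = μ/r at r = 7380 km: μ = v²r = (7.35)² × 7380 = 3.98686×10^5 km³/s².
The Hohmann ellipse has a_t = (r₁ + r₂)/2 = 35690 km.
Circular speed at r = 7380 km: v_c = √(μ/r) = 7.350 km/s.
Transfer-orbit speed at the same r (vis-viva, a = a_t): v_t = √[μ(2/r − 1/a_t)] = 9.842 km/s.
Δv₁ = |v_t − v_c| = |9.842 − 7.350| = 2.492 km/s.

Δv₁ = 2.49 km/s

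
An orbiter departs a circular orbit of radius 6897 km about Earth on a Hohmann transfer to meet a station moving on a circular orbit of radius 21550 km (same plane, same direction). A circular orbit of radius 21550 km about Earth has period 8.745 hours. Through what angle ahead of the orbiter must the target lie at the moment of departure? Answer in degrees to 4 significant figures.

φ = 83.48°

From Kepler's third law T² = 4π²r³/μ at r = 21550 km, T = 8.745 hours = 8.745 × 3600 s = 31482 s: μ = 4π²r³/T² = 3.98636×10^5 km³/s².
The Hohmann ellipse has a_t = (r₁ + r₂)/2 = 14223.5 km.
Transfer time t = π√(a_t³/μ) = 8440.6 s.
Target angular speed ω₂ = √(μ/r₂³) = 1.9958×10^-4 rad/s.
Angle swept by the target during transfer: ω₂·t = 1.6846 rad = 96.52°.
Arrival is 180° from departure on the ellipse, so φ = 180° − 96.52° = 83.48°.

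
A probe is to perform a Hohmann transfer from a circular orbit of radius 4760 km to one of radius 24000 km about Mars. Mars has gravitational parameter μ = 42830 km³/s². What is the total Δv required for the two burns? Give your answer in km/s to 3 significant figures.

The Hohmann ellipse has a_t = (r₁ + r₂)/2 = 14380 km.
Circular speed at r₁: v₁ = √(μ/r₁) = √(42830/4760) = 2.9996 km/s.
Transfer-orbit speed at r₁ (vis-viva equation): v_p = √[μ(2/r₁ − 1/a_t)] = 3.8752 km/s.
First burn Δv₁ = |v_p − v₁| = 0.8756 km/s.
At r₂, v₂ = √(μ/r₂) = 1.3359 km/s.
Transfer-orbit speed at r₂: v_a = √[μ(2/r₂ − 1/a_t)] = 0.76859 km/s.
Second burn Δv₂ = |v₂ − v_a| = 0.5673 km/s.
Total Δv = Δv₁ + Δv₂ = 1.443 km/s.

Δv = 1.44 km/s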